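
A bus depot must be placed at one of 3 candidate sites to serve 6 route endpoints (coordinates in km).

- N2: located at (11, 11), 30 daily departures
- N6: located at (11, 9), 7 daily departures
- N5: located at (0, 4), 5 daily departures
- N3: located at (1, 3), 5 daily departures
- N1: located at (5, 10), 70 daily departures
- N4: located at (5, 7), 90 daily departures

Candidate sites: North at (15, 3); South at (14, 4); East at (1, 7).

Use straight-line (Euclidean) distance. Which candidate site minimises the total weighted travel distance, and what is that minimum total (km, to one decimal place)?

Total weighted distance at each candidate:
  North (15, 3): total = 2287.8
  South (14, 4): total = 2015.5
  East (1, 7): total = 1140.3
Minimum is at East with total 1140.3 km.

East, total 1140.3 km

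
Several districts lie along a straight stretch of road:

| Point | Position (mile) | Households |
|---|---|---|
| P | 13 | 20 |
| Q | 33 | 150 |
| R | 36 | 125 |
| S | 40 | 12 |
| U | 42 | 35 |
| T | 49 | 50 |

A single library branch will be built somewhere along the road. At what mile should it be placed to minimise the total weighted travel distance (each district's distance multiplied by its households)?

For a sum of weighted absolute distances on a line, the optimum is the weighted median (not the mean). Total weight W = 392; half-weight = 196.
Sort by position and accumulate weight:
  mile 13 (P, w=20) → cum 20
  mile 33 (Q, w=150) → cum 170
  mile 36 (R, w=125) → cum 295  ≥ 196 → median here
  mile 40 (S, w=12) → cum 307
  mile 42 (U, w=35) → cum 342
  mile 49 (T, w=50) → cum 392
Optimal location: mile 36.

x = 36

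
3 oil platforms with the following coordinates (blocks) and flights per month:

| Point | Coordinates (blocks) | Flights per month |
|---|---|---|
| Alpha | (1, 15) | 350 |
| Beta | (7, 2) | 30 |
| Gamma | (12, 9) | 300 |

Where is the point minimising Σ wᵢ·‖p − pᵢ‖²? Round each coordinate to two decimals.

(6.12, 11.78)

The minimiser of Σwᵢ‖p−pᵢ‖² is the weighted centroid p* = (Σwᵢpᵢ)/(Σwᵢ).
Σwᵢ = 680.
Σwᵢxᵢ = 350·1 + 30·7 + 300·12 = 4160.
Σwᵢyᵢ = 350·15 + 30·2 + 300·9 = 8010.
x* = 4160/680 = 6.12, y* = 8010/680 = 11.78.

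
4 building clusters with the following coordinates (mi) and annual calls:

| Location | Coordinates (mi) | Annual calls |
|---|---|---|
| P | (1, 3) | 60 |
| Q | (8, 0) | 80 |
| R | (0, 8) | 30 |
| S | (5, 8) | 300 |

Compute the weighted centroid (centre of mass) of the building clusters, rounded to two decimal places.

(4.68, 6.00)

The minimiser of Σwᵢ‖p−pᵢ‖² is the weighted centroid p* = (Σwᵢpᵢ)/(Σwᵢ).
Σwᵢ = 470.
Σwᵢxᵢ = 60·1 + 80·8 + 30·0 + 300·5 = 2200.
Σwᵢyᵢ = 60·3 + 80·0 + 30·8 + 300·8 = 2820.
x* = 2200/470 = 4.68, y* = 2820/470 = 6.00.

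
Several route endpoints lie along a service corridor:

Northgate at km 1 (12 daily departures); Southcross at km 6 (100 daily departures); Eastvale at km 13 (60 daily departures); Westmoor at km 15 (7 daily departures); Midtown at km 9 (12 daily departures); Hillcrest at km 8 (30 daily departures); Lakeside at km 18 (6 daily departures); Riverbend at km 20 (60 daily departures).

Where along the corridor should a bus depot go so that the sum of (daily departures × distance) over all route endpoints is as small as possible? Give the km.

x = 9

For a sum of weighted absolute distances on a line, the optimum is the weighted median (not the mean). Total weight W = 287; half-weight = 143.5.
Sort by position and accumulate weight:
  km 1 (Northgate, w=12) → cum 12
  km 6 (Southcross, w=100) → cum 112
  km 8 (Hillcrest, w=30) → cum 142
  km 9 (Midtown, w=12) → cum 154  ≥ 143.5 → median here
  km 13 (Eastvale, w=60) → cum 214
  km 15 (Westmoor, w=7) → cum 221
  km 18 (Lakeside, w=6) → cum 227
  km 20 (Riverbend, w=60) → cum 287
Optimal location: km 9.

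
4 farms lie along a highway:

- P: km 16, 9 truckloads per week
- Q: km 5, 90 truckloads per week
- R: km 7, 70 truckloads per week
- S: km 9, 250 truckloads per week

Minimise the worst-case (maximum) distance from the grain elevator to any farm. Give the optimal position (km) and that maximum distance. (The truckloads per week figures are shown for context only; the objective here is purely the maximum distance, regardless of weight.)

The 1-center on a line is the midpoint of the two extreme points: leftmost at 5, rightmost at 16.
Optimal location = (5 + 16)/2 = 10.5; maximum distance = (16 − 5)/2 = 5.5.

location 10.5, max distance 5.5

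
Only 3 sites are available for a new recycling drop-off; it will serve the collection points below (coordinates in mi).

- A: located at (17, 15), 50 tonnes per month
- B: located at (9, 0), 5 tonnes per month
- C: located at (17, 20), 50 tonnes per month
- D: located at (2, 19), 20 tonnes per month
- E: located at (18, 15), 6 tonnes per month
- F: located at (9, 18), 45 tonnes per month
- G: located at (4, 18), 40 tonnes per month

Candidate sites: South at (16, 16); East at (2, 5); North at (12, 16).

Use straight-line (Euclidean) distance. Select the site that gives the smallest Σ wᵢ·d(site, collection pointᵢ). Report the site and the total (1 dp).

North, total 1393.9 mi

Total weighted distance at each candidate:
  South (16, 16): total = 1478.2
  East (2, 5): total = 3588.8
  North (12, 16): total = 1393.9
Minimum is at North with total 1393.9 mi.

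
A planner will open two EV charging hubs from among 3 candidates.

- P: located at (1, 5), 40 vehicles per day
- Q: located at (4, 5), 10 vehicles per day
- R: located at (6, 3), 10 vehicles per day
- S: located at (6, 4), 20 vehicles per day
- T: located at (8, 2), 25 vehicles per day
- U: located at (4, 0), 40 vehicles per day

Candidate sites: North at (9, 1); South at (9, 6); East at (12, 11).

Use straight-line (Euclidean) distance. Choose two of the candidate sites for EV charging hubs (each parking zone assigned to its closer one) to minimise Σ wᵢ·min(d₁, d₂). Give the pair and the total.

Evaluate every pair (each demand assigned to the nearer of the two):
  {North, South}: total = 721.0
  {North, East}: total = 782.0
  {South, East}: total = 903.5
Best pair: {North, South} with total 721.0.

{North, South}, total 721.0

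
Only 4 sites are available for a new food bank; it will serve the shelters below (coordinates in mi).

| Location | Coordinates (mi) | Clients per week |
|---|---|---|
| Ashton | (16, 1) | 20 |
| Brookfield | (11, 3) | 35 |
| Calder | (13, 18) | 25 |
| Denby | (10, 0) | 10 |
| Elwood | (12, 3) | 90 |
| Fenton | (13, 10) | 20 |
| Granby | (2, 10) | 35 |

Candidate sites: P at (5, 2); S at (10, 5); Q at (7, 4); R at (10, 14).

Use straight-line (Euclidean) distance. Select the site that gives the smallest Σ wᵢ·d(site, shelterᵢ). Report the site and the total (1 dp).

S, total 1307.4 mi

Total weighted distance at each candidate:
  P (5, 2): total = 2096.6
  S (10, 5): total = 1307.4
  Q (7, 4): total = 1666.8
  R (10, 14): total = 2357.2
Minimum is at S with total 1307.4 mi.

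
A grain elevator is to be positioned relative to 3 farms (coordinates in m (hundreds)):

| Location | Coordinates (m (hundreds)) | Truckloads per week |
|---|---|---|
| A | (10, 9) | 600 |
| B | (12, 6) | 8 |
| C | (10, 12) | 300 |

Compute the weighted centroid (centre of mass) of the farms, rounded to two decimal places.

The minimiser of Σwᵢ‖p−pᵢ‖² is the weighted centroid p* = (Σwᵢpᵢ)/(Σwᵢ).
Σwᵢ = 908.
Σwᵢxᵢ = 600·10 + 8·12 + 300·10 = 9096.
Σwᵢyᵢ = 600·9 + 8·6 + 300·12 = 9048.
x* = 9096/908 = 10.02, y* = 9048/908 = 9.96.

(10.02, 9.96)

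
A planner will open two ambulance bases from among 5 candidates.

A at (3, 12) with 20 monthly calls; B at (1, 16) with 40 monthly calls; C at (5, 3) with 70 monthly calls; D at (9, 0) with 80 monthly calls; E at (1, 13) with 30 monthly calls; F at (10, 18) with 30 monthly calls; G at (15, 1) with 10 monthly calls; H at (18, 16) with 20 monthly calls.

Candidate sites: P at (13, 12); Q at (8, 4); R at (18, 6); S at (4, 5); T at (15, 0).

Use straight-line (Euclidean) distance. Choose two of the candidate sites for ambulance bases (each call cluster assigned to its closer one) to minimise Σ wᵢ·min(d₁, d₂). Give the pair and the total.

{P, Q}, total 1993.4

Evaluate every pair (each demand assigned to the nearer of the two):
  {P, Q}: total = 1993.4
  {P, S}: total = 2017.1
  {Q, S}: total = 2153.0
  {S, T}: total = 2255.4
  {R, S}: total = 2263.9
  {Q, R}: total = 2320.2
  {Q, T}: total = 2384.3
  {P, T}: total = 2617.3
  {P, R}: total = 3163.1
  {R, T}: total = 3517.1
Best pair: {P, Q} with total 1993.4.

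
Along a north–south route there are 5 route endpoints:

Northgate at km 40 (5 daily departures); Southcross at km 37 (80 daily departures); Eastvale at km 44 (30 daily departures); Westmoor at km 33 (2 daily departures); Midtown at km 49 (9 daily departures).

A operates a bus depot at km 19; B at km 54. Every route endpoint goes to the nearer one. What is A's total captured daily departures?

The indifferent point is the midpoint (19+54)/2 = 36.5; route endpoints left of it (closer to A at 19) go to A, those right go to B.
  Westmoor at 33 (w=2) → A
  Southcross at 37 (w=80) → B
  Northgate at 40 (w=5) → B
  Eastvale at 44 (w=30) → B
  Midtown at 49 (w=9) → B
A captures 2; B captures 124.

2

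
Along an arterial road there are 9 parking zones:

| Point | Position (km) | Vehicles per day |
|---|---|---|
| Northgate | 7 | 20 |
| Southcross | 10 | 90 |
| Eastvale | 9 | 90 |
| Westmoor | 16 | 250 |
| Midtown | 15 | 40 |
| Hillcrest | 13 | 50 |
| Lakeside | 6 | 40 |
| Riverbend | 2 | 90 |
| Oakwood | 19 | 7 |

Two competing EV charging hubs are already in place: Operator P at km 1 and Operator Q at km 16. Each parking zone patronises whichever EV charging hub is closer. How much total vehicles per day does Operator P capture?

The indifferent point is the midpoint (1+16)/2 = 8.5; parking zones left of it (closer to Operator P at 1) go to Operator P, those right go to Operator Q.
  Riverbend at 2 (w=90) → Operator P
  Lakeside at 6 (w=40) → Operator P
  Northgate at 7 (w=20) → Operator P
  Eastvale at 9 (w=90) → Operator Q
  Southcross at 10 (w=90) → Operator Q
  Hillcrest at 13 (w=50) → Operator Q
  Midtown at 15 (w=40) → Operator Q
  Westmoor at 16 (w=250) → Operator Q
  Oakwood at 19 (w=7) → Operator Q
Operator P captures 150; Operator Q captures 527.

150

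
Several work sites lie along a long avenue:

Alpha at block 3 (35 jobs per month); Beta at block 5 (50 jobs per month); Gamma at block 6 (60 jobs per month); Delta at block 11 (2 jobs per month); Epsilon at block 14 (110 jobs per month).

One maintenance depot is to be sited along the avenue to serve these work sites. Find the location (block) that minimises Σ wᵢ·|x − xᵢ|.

For a sum of weighted absolute distances on a line, the optimum is the weighted median (not the mean). Total weight W = 257; half-weight = 128.5.
Sort by position and accumulate weight:
  block 3 (Alpha, w=35) → cum 35
  block 5 (Beta, w=50) → cum 85
  block 6 (Gamma, w=60) → cum 145  ≥ 128.5 → median here
  block 11 (Delta, w=2) → cum 147
  block 14 (Epsilon, w=110) → cum 257
Optimal location: block 6.

x = 6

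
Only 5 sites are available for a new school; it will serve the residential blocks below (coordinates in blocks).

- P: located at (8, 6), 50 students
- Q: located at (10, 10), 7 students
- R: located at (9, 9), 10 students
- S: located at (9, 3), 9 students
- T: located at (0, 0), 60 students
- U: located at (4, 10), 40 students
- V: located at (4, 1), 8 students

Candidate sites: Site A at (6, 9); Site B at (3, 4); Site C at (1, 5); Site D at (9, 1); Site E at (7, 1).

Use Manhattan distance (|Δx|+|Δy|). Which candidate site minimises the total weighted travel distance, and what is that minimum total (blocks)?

Site B, total 1346 blocks

Total weighted distance at each candidate:
  Site A (6, 9): total = 1496
  Site B (3, 4): total = 1346
  Site C (1, 5): total = 1444
  Site D (9, 1): total = 1668
  Site E (7, 1): total = 1504
Minimum is at Site B with total 1346 blocks.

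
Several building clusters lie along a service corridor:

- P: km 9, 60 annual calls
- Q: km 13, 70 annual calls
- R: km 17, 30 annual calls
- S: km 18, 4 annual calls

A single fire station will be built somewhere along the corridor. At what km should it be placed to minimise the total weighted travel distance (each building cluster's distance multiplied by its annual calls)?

x = 13

For a sum of weighted absolute distances on a line, the optimum is the weighted median (not the mean). Total weight W = 164; half-weight = 82.
Sort by position and accumulate weight:
  km 9 (P, w=60) → cum 60
  km 13 (Q, w=70) → cum 130  ≥ 82 → median here
  km 17 (R, w=30) → cum 160
  km 18 (S, w=4) → cum 164
Optimal location: km 13.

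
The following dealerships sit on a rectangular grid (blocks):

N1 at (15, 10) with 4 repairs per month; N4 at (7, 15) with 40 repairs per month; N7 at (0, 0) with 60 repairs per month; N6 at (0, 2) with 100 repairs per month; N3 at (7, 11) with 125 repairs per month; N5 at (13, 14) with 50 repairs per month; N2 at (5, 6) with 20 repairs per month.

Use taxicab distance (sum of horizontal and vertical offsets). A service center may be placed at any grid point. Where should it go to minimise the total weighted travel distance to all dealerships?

Manhattan distance separates: Σwᵢ(|x−xᵢ|+|y−yᵢ|) = Σwᵢ|x−xᵢ| + Σwᵢ|y−yᵢ|, so x and y are optimised independently as 1-D weighted medians.
Total weight W = 399; half = 199.5.
x-coordinate, sorted with cumulative weight:
  x=0 (N7, w=60) cum 60
  x=0 (N6, w=100) cum 160
  x=5 (N2, w=20) cum 180
  x=7 (N4, w=40) cum 220  ← median
  x=7 (N3, w=125) cum 345
  x=13 (N5, w=50) cum 395
  x=15 (N1, w=4) cum 399
⇒ x* = 7
y-coordinate, sorted with cumulative weight:
  y=0 (N7, w=60) cum 60
  y=2 (N6, w=100) cum 160
  y=6 (N2, w=20) cum 180
  y=10 (N1, w=4) cum 184
  y=11 (N3, w=125) cum 309  ← median
  y=14 (N5, w=50) cum 359
  y=15 (N4, w=40) cum 399
⇒ y* = 11

(7, 11)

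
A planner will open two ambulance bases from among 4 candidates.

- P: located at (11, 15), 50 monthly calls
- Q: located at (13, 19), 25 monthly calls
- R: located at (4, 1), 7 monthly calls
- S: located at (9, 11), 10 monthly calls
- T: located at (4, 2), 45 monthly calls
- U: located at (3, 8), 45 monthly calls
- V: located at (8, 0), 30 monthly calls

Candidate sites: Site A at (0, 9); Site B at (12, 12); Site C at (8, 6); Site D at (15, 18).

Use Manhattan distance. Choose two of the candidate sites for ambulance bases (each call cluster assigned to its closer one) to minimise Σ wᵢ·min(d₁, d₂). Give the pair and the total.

{Site B, Site C}, total 1358

Evaluate every pair (each demand assigned to the nearer of the two):
  {Site B, Site C}: total = 1358
  {Site C, Site D}: total = 1403
  {Site A, Site B}: total = 1679
  {Site A, Site D}: total = 1804
  {Site A, Site C}: total = 1893
  {Site B, Site D}: total = 2323
Best pair: {Site B, Site C} with total 1358.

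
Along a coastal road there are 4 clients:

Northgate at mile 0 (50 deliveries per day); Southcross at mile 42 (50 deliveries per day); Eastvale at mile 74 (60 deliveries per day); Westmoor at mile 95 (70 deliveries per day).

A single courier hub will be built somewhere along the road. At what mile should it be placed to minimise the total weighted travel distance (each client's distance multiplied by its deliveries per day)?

x = 74

For a sum of weighted absolute distances on a line, the optimum is the weighted median (not the mean). Total weight W = 230; half-weight = 115.
Sort by position and accumulate weight:
  mile 0 (Northgate, w=50) → cum 50
  mile 42 (Southcross, w=50) → cum 100
  mile 74 (Eastvale, w=60) → cum 160  ≥ 115 → median here
  mile 95 (Westmoor, w=70) → cum 230
Optimal location: mile 74.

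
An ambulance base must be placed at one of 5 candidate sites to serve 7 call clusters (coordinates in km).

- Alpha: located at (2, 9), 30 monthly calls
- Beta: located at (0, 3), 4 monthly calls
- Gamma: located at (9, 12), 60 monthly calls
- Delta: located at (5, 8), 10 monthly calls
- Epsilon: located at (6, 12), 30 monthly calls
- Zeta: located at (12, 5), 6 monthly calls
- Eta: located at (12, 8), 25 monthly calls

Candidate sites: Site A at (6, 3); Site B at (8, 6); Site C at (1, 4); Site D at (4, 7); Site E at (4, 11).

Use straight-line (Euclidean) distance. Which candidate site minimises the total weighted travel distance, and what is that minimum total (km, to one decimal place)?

Total weighted distance at each candidate:
  Site A (6, 3): total = 1363.7
  Site B (8, 6): total = 962.7
  Site C (1, 4): total = 1535.9
  Site D (4, 7): total = 958.5
  Site E (4, 11): total = 798.9
Minimum is at Site E with total 798.9 km.

Site E, total 798.9 km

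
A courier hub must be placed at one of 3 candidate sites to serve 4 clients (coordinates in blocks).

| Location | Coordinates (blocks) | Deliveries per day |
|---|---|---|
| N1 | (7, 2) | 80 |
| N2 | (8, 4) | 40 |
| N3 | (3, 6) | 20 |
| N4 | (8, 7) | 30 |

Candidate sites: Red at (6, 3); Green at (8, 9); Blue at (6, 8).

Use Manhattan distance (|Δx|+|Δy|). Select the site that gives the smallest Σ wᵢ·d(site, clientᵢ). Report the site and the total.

Red, total 580 blocks

Total weighted distance at each candidate:
  Red (6, 3): total = 580
  Green (8, 9): total = 1060
  Blue (6, 8): total = 990
Minimum is at Red with total 580 blocks.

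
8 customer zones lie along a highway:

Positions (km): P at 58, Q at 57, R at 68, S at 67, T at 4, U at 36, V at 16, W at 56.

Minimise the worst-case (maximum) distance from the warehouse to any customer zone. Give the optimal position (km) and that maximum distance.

location 36, max distance 32

The 1-center on a line is the midpoint of the two extreme points: leftmost at 4, rightmost at 68.
Optimal location = (4 + 68)/2 = 36; maximum distance = (68 − 4)/2 = 32.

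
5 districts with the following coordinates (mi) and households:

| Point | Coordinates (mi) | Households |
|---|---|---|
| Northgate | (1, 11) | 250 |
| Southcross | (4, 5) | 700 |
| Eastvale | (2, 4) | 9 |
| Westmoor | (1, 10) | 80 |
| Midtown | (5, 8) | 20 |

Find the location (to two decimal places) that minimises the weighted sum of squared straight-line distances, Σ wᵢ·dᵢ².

(3.07, 6.84)

The minimiser of Σwᵢ‖p−pᵢ‖² is the weighted centroid p* = (Σwᵢpᵢ)/(Σwᵢ).
Σwᵢ = 1059.
Σwᵢxᵢ = 250·1 + 700·4 + 9·2 + 80·1 + 20·5 = 3248.
Σwᵢyᵢ = 250·11 + 700·5 + 9·4 + 80·10 + 20·8 = 7246.
x* = 3248/1059 = 3.07, y* = 7246/1059 = 6.84.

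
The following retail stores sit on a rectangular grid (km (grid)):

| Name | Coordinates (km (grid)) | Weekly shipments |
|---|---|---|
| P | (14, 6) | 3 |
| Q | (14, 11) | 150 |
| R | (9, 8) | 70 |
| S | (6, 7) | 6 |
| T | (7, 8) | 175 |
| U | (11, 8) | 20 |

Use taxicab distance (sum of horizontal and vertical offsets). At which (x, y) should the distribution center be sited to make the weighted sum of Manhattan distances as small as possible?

(9, 8)

Manhattan distance separates: Σwᵢ(|x−xᵢ|+|y−yᵢ|) = Σwᵢ|x−xᵢ| + Σwᵢ|y−yᵢ|, so x and y are optimised independently as 1-D weighted medians.
Total weight W = 424; half = 212.
x-coordinate, sorted with cumulative weight:
  x=6 (S, w=6) cum 6
  x=7 (T, w=175) cum 181
  x=9 (R, w=70) cum 251  ← median
  x=11 (U, w=20) cum 271
  x=14 (P, w=3) cum 274
  x=14 (Q, w=150) cum 424
⇒ x* = 9
y-coordinate, sorted with cumulative weight:
  y=6 (P, w=3) cum 3
  y=7 (S, w=6) cum 9
  y=8 (R, w=70) cum 79
  y=8 (T, w=175) cum 254  ← median
  y=8 (U, w=20) cum 274
  y=11 (Q, w=150) cum 424
⇒ y* = 8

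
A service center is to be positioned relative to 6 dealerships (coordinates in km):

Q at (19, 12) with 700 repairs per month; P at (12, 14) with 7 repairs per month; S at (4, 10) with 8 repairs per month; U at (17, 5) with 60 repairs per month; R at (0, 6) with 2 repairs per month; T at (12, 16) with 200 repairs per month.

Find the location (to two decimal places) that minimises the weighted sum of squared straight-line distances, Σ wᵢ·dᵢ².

(17.23, 12.37)

The minimiser of Σwᵢ‖p−pᵢ‖² is the weighted centroid p* = (Σwᵢpᵢ)/(Σwᵢ).
Σwᵢ = 977.
Σwᵢxᵢ = 700·19 + 7·12 + 8·4 + 60·17 + 2·0 + 200·12 = 16836.
Σwᵢyᵢ = 700·12 + 7·14 + 8·10 + 60·5 + 2·6 + 200·16 = 12090.
x* = 16836/977 = 17.23, y* = 12090/977 = 12.37.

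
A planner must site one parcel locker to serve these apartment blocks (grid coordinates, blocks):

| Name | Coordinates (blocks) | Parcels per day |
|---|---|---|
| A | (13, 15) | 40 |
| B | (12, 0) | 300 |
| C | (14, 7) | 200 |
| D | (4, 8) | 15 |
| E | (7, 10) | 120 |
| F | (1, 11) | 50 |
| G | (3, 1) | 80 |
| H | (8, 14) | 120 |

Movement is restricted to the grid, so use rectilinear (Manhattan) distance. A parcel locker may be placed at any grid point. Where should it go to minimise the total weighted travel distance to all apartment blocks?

(12, 7)

Manhattan distance separates: Σwᵢ(|x−xᵢ|+|y−yᵢ|) = Σwᵢ|x−xᵢ| + Σwᵢ|y−yᵢ|, so x and y are optimised independently as 1-D weighted medians.
Total weight W = 925; half = 462.5.
x-coordinate, sorted with cumulative weight:
  x=1 (F, w=50) cum 50
  x=3 (G, w=80) cum 130
  x=4 (D, w=15) cum 145
  x=7 (E, w=120) cum 265
  x=8 (H, w=120) cum 385
  x=12 (B, w=300) cum 685  ← median
  x=13 (A, w=40) cum 725
  x=14 (C, w=200) cum 925
⇒ x* = 12
y-coordinate, sorted with cumulative weight:
  y=0 (B, w=300) cum 300
  y=1 (G, w=80) cum 380
  y=7 (C, w=200) cum 580  ← median
  y=8 (D, w=15) cum 595
  y=10 (E, w=120) cum 715
  y=11 (F, w=50) cum 765
  y=14 (H, w=120) cum 885
  y=15 (A, w=40) cum 925
⇒ y* = 7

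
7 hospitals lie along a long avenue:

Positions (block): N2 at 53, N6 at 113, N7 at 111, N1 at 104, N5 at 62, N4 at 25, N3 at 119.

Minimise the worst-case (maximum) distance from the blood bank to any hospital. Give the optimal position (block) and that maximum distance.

location 72, max distance 47

The 1-center on a line is the midpoint of the two extreme points: leftmost at 25, rightmost at 119.
Optimal location = (25 + 119)/2 = 72; maximum distance = (119 − 25)/2 = 47.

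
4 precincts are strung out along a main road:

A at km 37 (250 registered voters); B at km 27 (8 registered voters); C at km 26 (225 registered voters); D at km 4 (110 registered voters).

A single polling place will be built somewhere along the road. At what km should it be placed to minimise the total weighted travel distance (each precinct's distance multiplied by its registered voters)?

x = 26

For a sum of weighted absolute distances on a line, the optimum is the weighted median (not the mean). Total weight W = 593; half-weight = 296.5.
Sort by position and accumulate weight:
  km 4 (D, w=110) → cum 110
  km 26 (C, w=225) → cum 335  ≥ 296.5 → median here
  km 27 (B, w=8) → cum 343
  km 37 (A, w=250) → cum 593
Optimal location: km 26.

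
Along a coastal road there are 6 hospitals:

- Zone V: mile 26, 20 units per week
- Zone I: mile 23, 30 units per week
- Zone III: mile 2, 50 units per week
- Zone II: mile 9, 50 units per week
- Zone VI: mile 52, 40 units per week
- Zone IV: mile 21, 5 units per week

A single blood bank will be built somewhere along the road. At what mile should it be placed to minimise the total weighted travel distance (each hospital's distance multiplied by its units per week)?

For a sum of weighted absolute distances on a line, the optimum is the weighted median (not the mean). Total weight W = 195; half-weight = 97.5.
Sort by position and accumulate weight:
  mile 2 (Zone III, w=50) → cum 50
  mile 9 (Zone II, w=50) → cum 100  ≥ 97.5 → median here
  mile 21 (Zone IV, w=5) → cum 105
  mile 23 (Zone I, w=30) → cum 135
  mile 26 (Zone V, w=20) → cum 155
  mile 52 (Zone VI, w=40) → cum 195
Optimal location: mile 9.

x = 9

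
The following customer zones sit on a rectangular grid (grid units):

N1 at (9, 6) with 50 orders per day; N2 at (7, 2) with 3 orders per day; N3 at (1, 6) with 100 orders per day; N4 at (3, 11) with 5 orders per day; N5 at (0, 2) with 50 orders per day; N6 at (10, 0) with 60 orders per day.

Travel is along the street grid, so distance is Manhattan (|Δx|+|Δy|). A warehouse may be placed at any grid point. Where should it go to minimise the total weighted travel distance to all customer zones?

Manhattan distance separates: Σwᵢ(|x−xᵢ|+|y−yᵢ|) = Σwᵢ|x−xᵢ| + Σwᵢ|y−yᵢ|, so x and y are optimised independently as 1-D weighted medians.
Total weight W = 268; half = 134.
x-coordinate, sorted with cumulative weight:
  x=0 (N5, w=50) cum 50
  x=1 (N3, w=100) cum 150  ← median
  x=3 (N4, w=5) cum 155
  x=7 (N2, w=3) cum 158
  x=9 (N1, w=50) cum 208
  x=10 (N6, w=60) cum 268
⇒ x* = 1
y-coordinate, sorted with cumulative weight:
  y=0 (N6, w=60) cum 60
  y=2 (N2, w=3) cum 63
  y=2 (N5, w=50) cum 113
  y=6 (N1, w=50) cum 163  ← median
  y=6 (N3, w=100) cum 263
  y=11 (N4, w=5) cum 268
⇒ y* = 6

(1, 6)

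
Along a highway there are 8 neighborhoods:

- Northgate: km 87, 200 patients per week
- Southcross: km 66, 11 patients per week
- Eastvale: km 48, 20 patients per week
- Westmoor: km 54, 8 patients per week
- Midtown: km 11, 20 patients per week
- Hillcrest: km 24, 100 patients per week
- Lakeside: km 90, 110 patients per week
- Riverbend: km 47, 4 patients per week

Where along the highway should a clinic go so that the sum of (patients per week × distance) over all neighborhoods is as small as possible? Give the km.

x = 87

For a sum of weighted absolute distances on a line, the optimum is the weighted median (not the mean). Total weight W = 473; half-weight = 236.5.
Sort by position and accumulate weight:
  km 11 (Midtown, w=20) → cum 20
  km 24 (Hillcrest, w=100) → cum 120
  km 47 (Riverbend, w=4) → cum 124
  km 48 (Eastvale, w=20) → cum 144
  km 54 (Westmoor, w=8) → cum 152
  km 66 (Southcross, w=11) → cum 163
  km 87 (Northgate, w=200) → cum 363  ≥ 236.5 → median here
  km 90 (Lakeside, w=110) → cum 473
Optimal location: km 87.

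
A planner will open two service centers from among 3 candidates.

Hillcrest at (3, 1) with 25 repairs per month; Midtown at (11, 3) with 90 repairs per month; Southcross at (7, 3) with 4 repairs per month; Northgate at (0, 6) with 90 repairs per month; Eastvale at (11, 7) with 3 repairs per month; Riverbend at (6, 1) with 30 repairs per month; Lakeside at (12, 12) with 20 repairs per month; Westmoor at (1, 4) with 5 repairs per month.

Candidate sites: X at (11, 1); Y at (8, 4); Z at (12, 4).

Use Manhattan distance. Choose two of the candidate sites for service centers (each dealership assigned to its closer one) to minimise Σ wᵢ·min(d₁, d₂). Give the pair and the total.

Evaluate every pair (each demand assigned to the nearer of the two):
  {Y, Z}: total = 1645
  {X, Y}: total = 1731
  {X, Z}: total = 2041
Best pair: {Y, Z} with total 1645.

{Y, Z}, total 1645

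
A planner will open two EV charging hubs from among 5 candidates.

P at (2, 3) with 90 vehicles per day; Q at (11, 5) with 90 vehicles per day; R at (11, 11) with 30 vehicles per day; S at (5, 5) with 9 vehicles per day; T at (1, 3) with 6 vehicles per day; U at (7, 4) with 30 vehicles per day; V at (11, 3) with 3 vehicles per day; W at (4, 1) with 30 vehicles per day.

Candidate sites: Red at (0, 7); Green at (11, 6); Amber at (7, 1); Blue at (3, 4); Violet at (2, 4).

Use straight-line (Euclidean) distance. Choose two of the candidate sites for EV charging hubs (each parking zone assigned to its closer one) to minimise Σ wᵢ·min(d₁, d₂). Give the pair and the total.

Evaluate every pair (each demand assigned to the nearer of the two):
  {Green, Violet}: total = 618.3
  {Green, Blue}: total = 624.7
  {Green, Amber}: total = 991.9
  {Red, Green}: total = 1075.2
  {Amber, Violet}: total = 1152.6
  {Amber, Blue}: total = 1182.3
  {Blue, Violet}: total = 1402.2
  {Red, Blue}: total = 1444.4
  {Red, Amber}: total = 1493.1
  {Red, Violet}: total = 1569.3
Best pair: {Green, Violet} with total 618.3.

{Green, Violet}, total 618.3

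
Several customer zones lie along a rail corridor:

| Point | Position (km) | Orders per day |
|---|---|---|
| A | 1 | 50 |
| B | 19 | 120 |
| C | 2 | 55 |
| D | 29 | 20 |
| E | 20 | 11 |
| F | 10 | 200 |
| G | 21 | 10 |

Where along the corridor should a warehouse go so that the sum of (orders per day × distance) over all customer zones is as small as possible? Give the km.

x = 10

For a sum of weighted absolute distances on a line, the optimum is the weighted median (not the mean). Total weight W = 466; half-weight = 233.
Sort by position and accumulate weight:
  km 1 (A, w=50) → cum 50
  km 2 (C, w=55) → cum 105
  km 10 (F, w=200) → cum 305  ≥ 233 → median here
  km 19 (B, w=120) → cum 425
  km 20 (E, w=11) → cum 436
  km 21 (G, w=10) → cum 446
  km 29 (D, w=20) → cum 466
Optimal location: km 10.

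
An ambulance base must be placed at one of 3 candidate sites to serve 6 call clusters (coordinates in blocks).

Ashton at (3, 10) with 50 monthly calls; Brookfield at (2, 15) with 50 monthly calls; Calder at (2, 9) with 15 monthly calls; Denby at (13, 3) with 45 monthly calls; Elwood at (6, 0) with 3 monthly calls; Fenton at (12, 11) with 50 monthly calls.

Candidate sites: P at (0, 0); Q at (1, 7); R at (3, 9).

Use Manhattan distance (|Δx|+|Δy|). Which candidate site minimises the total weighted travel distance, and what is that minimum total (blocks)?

R, total 1721 blocks

Total weighted distance at each candidate:
  P (0, 0): total = 3553
  Q (1, 7): total = 2251
  R (3, 9): total = 1721
Minimum is at R with total 1721 blocks.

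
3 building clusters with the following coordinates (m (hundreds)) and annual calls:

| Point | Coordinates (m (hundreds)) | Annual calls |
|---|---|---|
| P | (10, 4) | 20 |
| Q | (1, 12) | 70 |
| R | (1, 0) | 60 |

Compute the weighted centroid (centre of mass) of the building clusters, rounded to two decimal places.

(2.20, 6.13)

The minimiser of Σwᵢ‖p−pᵢ‖² is the weighted centroid p* = (Σwᵢpᵢ)/(Σwᵢ).
Σwᵢ = 150.
Σwᵢxᵢ = 20·10 + 70·1 + 60·1 = 330.
Σwᵢyᵢ = 20·4 + 70·12 + 60·0 = 920.
x* = 330/150 = 2.20, y* = 920/150 = 6.13.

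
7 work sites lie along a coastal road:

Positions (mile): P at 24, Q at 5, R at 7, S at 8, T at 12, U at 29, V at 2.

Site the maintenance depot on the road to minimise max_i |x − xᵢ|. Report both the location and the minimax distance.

location 15.5, max distance 13.5

The 1-center on a line is the midpoint of the two extreme points: leftmost at 2, rightmost at 29.
Optimal location = (2 + 29)/2 = 15.5; maximum distance = (29 − 2)/2 = 13.5.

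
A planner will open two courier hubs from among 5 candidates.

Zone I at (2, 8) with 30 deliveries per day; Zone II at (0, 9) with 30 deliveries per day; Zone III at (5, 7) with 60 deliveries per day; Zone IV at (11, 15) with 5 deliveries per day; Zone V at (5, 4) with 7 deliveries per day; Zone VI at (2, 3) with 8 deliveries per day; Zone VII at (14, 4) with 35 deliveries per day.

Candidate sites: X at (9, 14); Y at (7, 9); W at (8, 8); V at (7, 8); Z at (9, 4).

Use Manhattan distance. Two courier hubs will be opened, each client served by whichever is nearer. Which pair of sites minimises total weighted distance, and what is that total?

Evaluate every pair (each demand assigned to the nearer of the two):
  {V, Z}: total = 892
  {Y, Z}: total = 947
  {W, Z}: total = 1007
  {X, V}: total = 1092
  {W, V}: total = 1092
  {Y, V}: total = 1097
  {Y, W}: total = 1167
  {X, W}: total = 1192
  {X, Y}: total = 1202
  {X, Z}: total = 1452
Best pair: {V, Z} with total 892.

{V, Z}, total 892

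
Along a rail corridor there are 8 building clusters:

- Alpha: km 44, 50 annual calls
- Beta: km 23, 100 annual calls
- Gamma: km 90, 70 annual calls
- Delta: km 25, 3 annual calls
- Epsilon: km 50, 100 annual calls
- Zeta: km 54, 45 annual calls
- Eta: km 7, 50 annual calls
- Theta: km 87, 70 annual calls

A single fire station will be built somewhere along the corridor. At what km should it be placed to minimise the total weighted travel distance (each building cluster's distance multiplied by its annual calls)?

x = 50

For a sum of weighted absolute distances on a line, the optimum is the weighted median (not the mean). Total weight W = 488; half-weight = 244.
Sort by position and accumulate weight:
  km 7 (Eta, w=50) → cum 50
  km 23 (Beta, w=100) → cum 150
  km 25 (Delta, w=3) → cum 153
  km 44 (Alpha, w=50) → cum 203
  km 50 (Epsilon, w=100) → cum 303  ≥ 244 → median here
  km 54 (Zeta, w=45) → cum 348
  km 87 (Theta, w=70) → cum 418
  km 90 (Gamma, w=70) → cum 488
Optimal location: km 50.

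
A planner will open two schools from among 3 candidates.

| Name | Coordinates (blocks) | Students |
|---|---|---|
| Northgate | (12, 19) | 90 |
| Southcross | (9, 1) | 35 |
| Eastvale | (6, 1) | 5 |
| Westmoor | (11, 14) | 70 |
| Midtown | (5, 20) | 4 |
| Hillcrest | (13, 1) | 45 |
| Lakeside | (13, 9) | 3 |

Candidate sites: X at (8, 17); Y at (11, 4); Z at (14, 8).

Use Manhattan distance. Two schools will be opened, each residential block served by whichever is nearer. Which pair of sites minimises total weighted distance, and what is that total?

{X, Y}, total 1445

Evaluate every pair (each demand assigned to the nearer of the two):
  {X, Y}: total = 1445
  {X, Z}: total = 1845
  {Y, Z}: total = 2330
Best pair: {X, Y} with total 1445.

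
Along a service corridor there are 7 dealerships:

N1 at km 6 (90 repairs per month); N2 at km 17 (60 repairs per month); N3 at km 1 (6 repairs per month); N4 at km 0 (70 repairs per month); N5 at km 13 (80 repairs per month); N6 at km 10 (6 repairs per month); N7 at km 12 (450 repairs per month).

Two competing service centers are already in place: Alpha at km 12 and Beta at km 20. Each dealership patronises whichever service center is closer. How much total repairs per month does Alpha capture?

702

The indifferent point is the midpoint (12+20)/2 = 16; dealerships left of it (closer to Alpha at 12) go to Alpha, those right go to Beta.
  N4 at 0 (w=70) → Alpha
  N3 at 1 (w=6) → Alpha
  N1 at 6 (w=90) → Alpha
  N6 at 10 (w=6) → Alpha
  N7 at 12 (w=450) → Alpha
  N5 at 13 (w=80) → Alpha
  N2 at 17 (w=60) → Beta
Alpha captures 702; Beta captures 60.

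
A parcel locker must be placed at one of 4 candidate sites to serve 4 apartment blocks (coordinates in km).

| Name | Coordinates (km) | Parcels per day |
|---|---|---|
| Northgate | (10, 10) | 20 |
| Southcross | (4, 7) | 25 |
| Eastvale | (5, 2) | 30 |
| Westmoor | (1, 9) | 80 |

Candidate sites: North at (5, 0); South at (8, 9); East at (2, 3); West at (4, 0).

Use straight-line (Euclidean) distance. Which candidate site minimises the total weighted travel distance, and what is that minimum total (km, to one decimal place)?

Total weighted distance at each candidate:
  North (5, 0): total = 1248.3
  South (8, 9): total = 945.0
  East (2, 3): total = 905.9
  West (4, 0): total = 1234.3
Minimum is at East with total 905.9 km.

East, total 905.9 km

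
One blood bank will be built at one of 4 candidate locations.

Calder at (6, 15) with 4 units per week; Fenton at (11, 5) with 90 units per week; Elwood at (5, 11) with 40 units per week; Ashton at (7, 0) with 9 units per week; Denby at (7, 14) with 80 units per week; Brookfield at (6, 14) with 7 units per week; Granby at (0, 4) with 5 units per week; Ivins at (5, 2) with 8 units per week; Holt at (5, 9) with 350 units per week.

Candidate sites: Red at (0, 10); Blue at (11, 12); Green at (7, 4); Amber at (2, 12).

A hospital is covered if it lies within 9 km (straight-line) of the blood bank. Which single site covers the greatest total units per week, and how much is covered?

Coverage radius r = 9 km; a point is covered iff (Δx)²+(Δy)² ≤ 9² = 81.
  Red (0, 10): covers {Calder, Elwood, Denby, Brookfield, Granby, Holt} → 486
  Blue (11, 12): covers {Calder, Fenton, Elwood, Denby, Brookfield, Holt} → 571
  Green (7, 4): covers {Fenton, Elwood, Ashton, Granby, Ivins, Holt} → 502
  Amber (2, 12): covers {Calder, Elwood, Denby, Brookfield, Granby, Holt} → 486
Maximum coverage at Blue: 571 units per week.

Blue, covering 571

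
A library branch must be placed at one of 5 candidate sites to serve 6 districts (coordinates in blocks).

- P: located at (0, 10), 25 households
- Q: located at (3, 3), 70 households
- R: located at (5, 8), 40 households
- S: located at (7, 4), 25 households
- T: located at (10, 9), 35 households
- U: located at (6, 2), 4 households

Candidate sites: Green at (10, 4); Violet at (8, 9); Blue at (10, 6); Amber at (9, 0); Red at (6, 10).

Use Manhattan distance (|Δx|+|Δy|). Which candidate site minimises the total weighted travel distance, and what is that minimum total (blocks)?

Total weighted distance at each candidate:
  Green (10, 4): total = 1594
  Violet (8, 9): total = 1411
  Blue (10, 6): total = 1592
  Amber (9, 0): total = 2105
  Red (6, 10): total = 1352
Minimum is at Red with total 1352 blocks.

Red, total 1352 blocks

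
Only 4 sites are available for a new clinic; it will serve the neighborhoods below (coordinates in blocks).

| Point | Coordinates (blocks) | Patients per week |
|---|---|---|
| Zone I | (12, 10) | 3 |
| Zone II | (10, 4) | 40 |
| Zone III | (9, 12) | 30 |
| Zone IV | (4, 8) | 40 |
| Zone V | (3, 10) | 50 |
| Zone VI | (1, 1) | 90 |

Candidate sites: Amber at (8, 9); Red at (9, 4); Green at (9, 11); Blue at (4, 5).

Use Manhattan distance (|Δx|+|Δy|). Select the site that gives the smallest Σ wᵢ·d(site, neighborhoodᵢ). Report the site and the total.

Blue, total 1729 blocks

Total weighted distance at each candidate:
  Amber (8, 9): total = 2265
  Red (9, 4): total = 2257
  Green (9, 11): total = 2652
  Blue (4, 5): total = 1729
Minimum is at Blue with total 1729 blocks.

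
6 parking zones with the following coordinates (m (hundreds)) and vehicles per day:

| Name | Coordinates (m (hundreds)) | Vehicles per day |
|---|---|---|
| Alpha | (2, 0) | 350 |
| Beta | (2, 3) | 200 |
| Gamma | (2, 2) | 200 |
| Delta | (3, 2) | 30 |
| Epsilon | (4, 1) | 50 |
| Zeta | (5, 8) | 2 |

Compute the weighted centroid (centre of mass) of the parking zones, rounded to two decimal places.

The minimiser of Σwᵢ‖p−pᵢ‖² is the weighted centroid p* = (Σwᵢpᵢ)/(Σwᵢ).
Σwᵢ = 832.
Σwᵢxᵢ = 350·2 + 200·2 + 200·2 + 30·3 + 50·4 + 2·5 = 1800.
Σwᵢyᵢ = 350·0 + 200·3 + 200·2 + 30·2 + 50·1 + 2·8 = 1126.
x* = 1800/832 = 2.16, y* = 1126/832 = 1.35.

(2.16, 1.35)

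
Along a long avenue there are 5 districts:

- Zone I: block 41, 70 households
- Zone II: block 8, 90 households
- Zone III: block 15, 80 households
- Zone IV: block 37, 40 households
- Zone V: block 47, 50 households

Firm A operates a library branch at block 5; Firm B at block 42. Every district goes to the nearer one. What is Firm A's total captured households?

170

The indifferent point is the midpoint (5+42)/2 = 23.5; districts left of it (closer to Firm A at 5) go to Firm A, those right go to Firm B.
  Zone II at 8 (w=90) → Firm A
  Zone III at 15 (w=80) → Firm A
  Zone IV at 37 (w=40) → Firm B
  Zone I at 41 (w=70) → Firm B
  Zone V at 47 (w=50) → Firm B
Firm A captures 170; Firm B captures 160.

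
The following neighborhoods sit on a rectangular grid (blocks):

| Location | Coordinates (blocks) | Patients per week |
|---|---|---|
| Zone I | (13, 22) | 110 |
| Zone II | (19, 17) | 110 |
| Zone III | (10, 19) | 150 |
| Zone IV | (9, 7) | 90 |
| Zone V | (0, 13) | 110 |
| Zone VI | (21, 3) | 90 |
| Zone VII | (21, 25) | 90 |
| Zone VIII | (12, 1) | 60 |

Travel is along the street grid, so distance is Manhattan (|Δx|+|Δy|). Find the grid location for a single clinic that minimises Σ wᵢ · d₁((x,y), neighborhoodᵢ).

Manhattan distance separates: Σwᵢ(|x−xᵢ|+|y−yᵢ|) = Σwᵢ|x−xᵢ| + Σwᵢ|y−yᵢ|, so x and y are optimised independently as 1-D weighted medians.
Total weight W = 810; half = 405.
x-coordinate, sorted with cumulative weight:
  x=0 (Zone V, w=110) cum 110
  x=9 (Zone IV, w=90) cum 200
  x=10 (Zone III, w=150) cum 350
  x=12 (Zone VIII, w=60) cum 410  ← median
  x=13 (Zone I, w=110) cum 520
  x=19 (Zone II, w=110) cum 630
  x=21 (Zone VI, w=90) cum 720
  x=21 (Zone VII, w=90) cum 810
⇒ x* = 12
y-coordinate, sorted with cumulative weight:
  y=1 (Zone VIII, w=60) cum 60
  y=3 (Zone VI, w=90) cum 150
  y=7 (Zone IV, w=90) cum 240
  y=13 (Zone V, w=110) cum 350
  y=17 (Zone II, w=110) cum 460  ← median
  y=19 (Zone III, w=150) cum 610
  y=22 (Zone I, w=110) cum 720
  y=25 (Zone VII, w=90) cum 810
⇒ y* = 17

(12, 17)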